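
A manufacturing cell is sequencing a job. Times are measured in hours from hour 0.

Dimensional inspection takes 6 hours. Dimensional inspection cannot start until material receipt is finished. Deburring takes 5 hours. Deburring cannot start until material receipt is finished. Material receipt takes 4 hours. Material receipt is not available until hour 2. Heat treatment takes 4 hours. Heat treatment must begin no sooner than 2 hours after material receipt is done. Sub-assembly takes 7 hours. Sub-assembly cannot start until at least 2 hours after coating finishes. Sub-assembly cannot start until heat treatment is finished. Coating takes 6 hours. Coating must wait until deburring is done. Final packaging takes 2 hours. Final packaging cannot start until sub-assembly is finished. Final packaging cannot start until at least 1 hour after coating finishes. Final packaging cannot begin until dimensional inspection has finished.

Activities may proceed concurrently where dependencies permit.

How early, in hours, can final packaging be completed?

Material receipt waits on its own release at hour 2, so it starts at hour 2 and finishes at 2 + 4 = hour 6.
Dimensional inspection waits on material receipt (finishes hour 6), so it starts at hour 6 and finishes at 6 + 6 = hour 12.
Heat treatment cannot begin until material receipt (finishes hour 6, plus 2-hour gap → hour 8). It runs from hour 8 to 8 + 4 = hour 12.
Deburring waits on material receipt (finishes hour 6), so it starts at hour 6 and finishes at 6 + 5 = hour 11.
After deburring (finishes hour 11), coating can start at hour 11 and finishes at hour 17.
For sub-assembly: coating (finishes hour 17, plus 2-hour gap → hour 19); heat treatment (finishes hour 12). Taking the maximum gives a start of hour 19, and it finishes at 19 + 7 = hour 26.
Final packaging needs all of sub-assembly (finishes hour 26); coating (finishes hour 17, plus 1-hour gap → hour 18); dimensional inspection (finishes hour 12). That puts its earliest start at hour 26; it finishes at 26 + 2 = hour 28.

28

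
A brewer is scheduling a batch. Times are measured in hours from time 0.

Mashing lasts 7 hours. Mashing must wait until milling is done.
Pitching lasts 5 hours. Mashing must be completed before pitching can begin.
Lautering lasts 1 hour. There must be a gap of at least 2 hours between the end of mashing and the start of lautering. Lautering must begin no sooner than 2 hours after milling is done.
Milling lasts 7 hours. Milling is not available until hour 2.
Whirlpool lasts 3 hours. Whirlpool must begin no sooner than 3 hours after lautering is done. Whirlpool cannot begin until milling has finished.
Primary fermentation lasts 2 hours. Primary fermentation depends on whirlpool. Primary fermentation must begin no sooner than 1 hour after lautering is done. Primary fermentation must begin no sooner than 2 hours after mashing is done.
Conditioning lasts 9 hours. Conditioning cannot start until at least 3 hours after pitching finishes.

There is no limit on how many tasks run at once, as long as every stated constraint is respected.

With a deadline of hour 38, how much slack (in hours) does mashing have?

5

Milling waits on its own release at hour 2, so it starts at hour 2 and finishes at 2 + 7 = hour 9.
Mashing waits on milling (finishes hour 9), so it starts at hour 9 and finishes at 9 + 7 = hour 16.

Working backward from the deadline:
Primary fermentation has no dependents, so it just needs to finish by hour 38. Starting by 38 − 2 = hour 36 achieves that.
Since primary fermentation (must start by hour 36) depends on it, whirlpool must finish by hour 36. Backing off its 3-hour duration gives a latest start of hour 33.
Lautering feeds whirlpool (must start by hour 33, minus 3-hour gap → hour 30); primary fermentation (must start by hour 36, minus 1-hour gap → hour 35). Taking the minimum, lautering must finish by hour 30 and start by 30 − 1 = hour 29.
Conditioning must finish by hour 38; it takes 9 hours, so it must start by 38 − 9 = hour 29.
Since conditioning (must start by hour 29, minus 3-hour gap → hour 26) depends on it, pitching must finish by hour 26. Backing off its 5-hour duration gives a latest start of hour 21.
Mashing feeds lautering (must start by hour 29, minus 2-hour gap → hour 27); pitching (must start by hour 21); primary fermentation (must start by hour 36, minus 2-hour gap → hour 34). Taking the minimum, mashing must finish by hour 21 and start by 21 − 7 = hour 14.
So mashing can start as early as hour 9 and as late as hour 14, giving 14 − 9 = 5 hours of slack.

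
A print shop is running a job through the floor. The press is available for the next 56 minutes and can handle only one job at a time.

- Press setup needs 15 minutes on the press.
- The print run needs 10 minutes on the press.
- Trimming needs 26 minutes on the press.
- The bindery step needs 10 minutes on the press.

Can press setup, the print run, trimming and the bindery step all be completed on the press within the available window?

No

Running back to back, the jobs need 15 + 10 + 26 + 10 = 61 minutes on the press.
Since 61 > 56, they cannot all fit.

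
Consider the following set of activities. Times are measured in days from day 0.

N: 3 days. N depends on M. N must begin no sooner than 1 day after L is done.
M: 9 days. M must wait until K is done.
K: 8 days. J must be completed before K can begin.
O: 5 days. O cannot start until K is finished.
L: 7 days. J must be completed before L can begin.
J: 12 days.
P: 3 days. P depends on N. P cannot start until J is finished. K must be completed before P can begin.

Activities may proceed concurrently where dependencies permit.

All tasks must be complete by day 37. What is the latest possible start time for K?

14

P must finish by day 37; it takes 3 days, so it must start by 37 − 3 = day 34.
N has to be done before P (must start by day 34). That means finishing by day 34, i.e. starting by 34 − 3 = day 31.
Since N (must start by day 31) depends on it, M must finish by day 31. Backing off its 9-day duration gives a latest start of day 22.
O has no dependents, so it just needs to finish by day 37. Starting by 37 − 5 = day 32 achieves that.
K feeds M (must start by day 22); O (must start by day 32); P (must start by day 34). Taking the minimum, K must finish by day 22 and start by 22 − 8 = day 14.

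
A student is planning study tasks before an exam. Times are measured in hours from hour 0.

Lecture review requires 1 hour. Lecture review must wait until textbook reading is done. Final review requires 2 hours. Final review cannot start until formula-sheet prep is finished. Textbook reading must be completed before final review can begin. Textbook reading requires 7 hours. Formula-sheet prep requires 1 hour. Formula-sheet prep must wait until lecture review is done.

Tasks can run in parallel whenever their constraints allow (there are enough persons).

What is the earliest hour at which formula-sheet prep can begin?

8

Nothing blocks textbook reading, so it runs from hour 0 to hour 7.
After textbook reading (finishes hour 7), lecture review can start at hour 7 and finishes at hour 8.
Formula-sheet prep waits on lecture review (finishes hour 8), so the earliest it can start is hour 8.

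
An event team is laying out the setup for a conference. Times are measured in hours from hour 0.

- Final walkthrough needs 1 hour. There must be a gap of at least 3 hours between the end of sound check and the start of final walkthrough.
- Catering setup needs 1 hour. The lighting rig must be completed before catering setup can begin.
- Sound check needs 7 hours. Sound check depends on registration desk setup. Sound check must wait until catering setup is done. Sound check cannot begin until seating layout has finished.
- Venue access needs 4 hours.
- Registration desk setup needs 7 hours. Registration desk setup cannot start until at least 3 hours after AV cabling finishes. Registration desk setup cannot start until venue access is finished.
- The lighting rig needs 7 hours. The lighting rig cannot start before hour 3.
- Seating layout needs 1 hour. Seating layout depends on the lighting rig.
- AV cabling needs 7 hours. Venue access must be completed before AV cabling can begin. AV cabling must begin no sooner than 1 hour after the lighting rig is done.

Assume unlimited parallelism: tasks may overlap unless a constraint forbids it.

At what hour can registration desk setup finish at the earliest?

28

The lighting rig cannot begin until its own release at hour 3. It runs from hour 3 to 3 + 7 = hour 10.
Nothing blocks venue access, so it runs from hour 0 to hour 4.
AV cabling cannot start until venue access (finishes hour 4); the lighting rig (finishes hour 10, plus 1-hour gap → hour 11). The controlling bound is hour 11, so AV cabling finishes at 11 + 7 = hour 18.
For registration desk setup: AV cabling (finishes hour 18, plus 3-hour gap → hour 21); venue access (finishes hour 4). Taking the maximum gives a start of hour 21, and it finishes at 21 + 7 = hour 28.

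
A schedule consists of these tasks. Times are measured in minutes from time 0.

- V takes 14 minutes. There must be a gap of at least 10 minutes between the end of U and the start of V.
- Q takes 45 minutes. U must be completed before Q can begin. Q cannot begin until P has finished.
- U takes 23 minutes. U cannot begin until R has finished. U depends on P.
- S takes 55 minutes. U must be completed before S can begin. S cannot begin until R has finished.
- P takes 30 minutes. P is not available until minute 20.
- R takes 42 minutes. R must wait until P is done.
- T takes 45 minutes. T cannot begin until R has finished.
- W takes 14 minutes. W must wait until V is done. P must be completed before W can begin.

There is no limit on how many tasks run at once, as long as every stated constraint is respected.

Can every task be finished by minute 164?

No

After its own release at minute 20, P can start at minute 20 and finishes at minute 50.
R cannot begin until P (finishes minute 50). It runs from minute 50 to 50 + 42 = minute 92.
For U: R (finishes minute 92); P (finishes minute 50). Taking the maximum gives a start of minute 92, and it finishes at 92 + 23 = minute 115.
V waits on U (finishes minute 115, plus 10-minute gap → minute 125), so it starts at minute 125 and finishes at 125 + 14 = minute 139.
W needs all of V (finishes minute 139); P (finishes minute 50). That puts its earliest start at minute 139; it finishes at 139 + 14 = minute 153.
S cannot start until U (finishes minute 115); R (finishes minute 92). The controlling bound is minute 115, so S finishes at 115 + 55 = minute 170.
Q has to wait for U (finishes minute 115); P (finishes minute 50). The latest of these is minute 115, so Q runs minute 115 to 115 + 45 = minute 160.
After R (finishes minute 92), T can start at minute 92 and finishes at minute 137.
The earliest everything can be done is minute 170, which is after the deadline of 164, so it is not possible.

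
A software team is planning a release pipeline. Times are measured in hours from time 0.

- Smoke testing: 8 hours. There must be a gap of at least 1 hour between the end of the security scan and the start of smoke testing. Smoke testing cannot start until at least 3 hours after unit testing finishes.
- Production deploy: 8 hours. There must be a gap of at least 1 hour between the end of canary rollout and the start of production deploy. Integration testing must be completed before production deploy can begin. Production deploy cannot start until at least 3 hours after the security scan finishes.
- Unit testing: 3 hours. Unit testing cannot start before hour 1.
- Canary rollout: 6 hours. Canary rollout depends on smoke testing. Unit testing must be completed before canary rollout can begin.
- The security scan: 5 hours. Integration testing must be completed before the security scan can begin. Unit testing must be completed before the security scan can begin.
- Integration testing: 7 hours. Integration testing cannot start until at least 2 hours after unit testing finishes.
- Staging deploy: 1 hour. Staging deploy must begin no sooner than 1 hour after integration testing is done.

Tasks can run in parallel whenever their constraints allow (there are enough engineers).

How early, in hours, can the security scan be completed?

Unit testing waits on its own release at hour 1, so it starts at hour 1 and finishes at 1 + 3 = hour 4.
After unit testing (finishes hour 4, plus 2-hour gap → hour 6), integration testing can start at hour 6 and finishes at hour 13.
The security scan needs all of integration testing (finishes hour 13); unit testing (finishes hour 4). That puts its earliest start at hour 13; it finishes at 13 + 5 = hour 18.

18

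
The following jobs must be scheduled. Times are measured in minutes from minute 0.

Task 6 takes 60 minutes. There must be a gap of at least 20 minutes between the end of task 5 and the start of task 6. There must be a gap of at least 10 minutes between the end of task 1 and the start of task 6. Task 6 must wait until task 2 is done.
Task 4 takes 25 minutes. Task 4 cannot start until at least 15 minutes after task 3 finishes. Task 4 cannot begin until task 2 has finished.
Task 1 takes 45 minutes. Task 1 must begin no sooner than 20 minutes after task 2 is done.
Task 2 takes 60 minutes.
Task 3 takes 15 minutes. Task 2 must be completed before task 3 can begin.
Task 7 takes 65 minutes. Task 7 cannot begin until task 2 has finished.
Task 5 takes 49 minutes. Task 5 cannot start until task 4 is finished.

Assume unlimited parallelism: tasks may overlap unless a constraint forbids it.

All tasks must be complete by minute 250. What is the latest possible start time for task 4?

96

To finish by minute 250, task 6 (duration 60) must start no later than minute 190.
Task 5 must finish before task 6 (must start by minute 190, minus 20-minute gap → minute 170). With a 49-minute duration, task 5 must start by 170 − 49 = minute 121.
Task 4 feeds into task 5 (must start by minute 121); so task 4 must finish by minute 121 and therefore start by minute 96.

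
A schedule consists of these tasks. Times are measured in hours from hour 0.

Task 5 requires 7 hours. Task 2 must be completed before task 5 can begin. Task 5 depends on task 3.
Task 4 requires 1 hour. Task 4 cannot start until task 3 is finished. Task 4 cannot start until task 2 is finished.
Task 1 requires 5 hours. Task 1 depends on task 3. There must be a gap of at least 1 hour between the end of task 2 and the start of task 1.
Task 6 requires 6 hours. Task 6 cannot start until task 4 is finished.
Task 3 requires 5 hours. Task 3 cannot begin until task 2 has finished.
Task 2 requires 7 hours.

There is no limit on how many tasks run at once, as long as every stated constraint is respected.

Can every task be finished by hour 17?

Nothing blocks task 2, so it runs from hour 0 to hour 7.
After task 2 (finishes hour 7), task 3 can start at hour 7 and finishes at hour 12.
Task 5 needs all of task 2 (finishes hour 7); task 3 (finishes hour 12). That puts its earliest start at hour 12; it finishes at 12 + 7 = hour 19.
Task 4 needs all of task 3 (finishes hour 12); task 2 (finishes hour 7). That puts its earliest start at hour 12; it finishes at 12 + 1 = hour 13.
Task 6 waits on task 4 (finishes hour 13), so it starts at hour 13 and finishes at 13 + 6 = hour 19.
For task 1: task 3 (finishes hour 12); task 2 (finishes hour 7, plus 1-hour gap → hour 8). Taking the maximum gives a start of hour 12, and it finishes at 12 + 5 = hour 17.
The earliest everything can be done is hour 19, which is after the deadline of 17, so it is not possible.

No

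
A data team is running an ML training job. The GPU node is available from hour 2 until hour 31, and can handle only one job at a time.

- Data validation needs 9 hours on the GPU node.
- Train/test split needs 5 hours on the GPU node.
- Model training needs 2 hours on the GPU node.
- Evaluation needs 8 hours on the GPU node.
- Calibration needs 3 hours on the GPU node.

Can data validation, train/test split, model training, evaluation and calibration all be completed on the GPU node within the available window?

The GPU node window is 31 − 2 = 29 hours.
Running back to back, the jobs need 9 + 5 + 2 + 8 + 3 = 27 hours on the GPU node.
Since 27 ≤ 29, they fit within the window.

Yes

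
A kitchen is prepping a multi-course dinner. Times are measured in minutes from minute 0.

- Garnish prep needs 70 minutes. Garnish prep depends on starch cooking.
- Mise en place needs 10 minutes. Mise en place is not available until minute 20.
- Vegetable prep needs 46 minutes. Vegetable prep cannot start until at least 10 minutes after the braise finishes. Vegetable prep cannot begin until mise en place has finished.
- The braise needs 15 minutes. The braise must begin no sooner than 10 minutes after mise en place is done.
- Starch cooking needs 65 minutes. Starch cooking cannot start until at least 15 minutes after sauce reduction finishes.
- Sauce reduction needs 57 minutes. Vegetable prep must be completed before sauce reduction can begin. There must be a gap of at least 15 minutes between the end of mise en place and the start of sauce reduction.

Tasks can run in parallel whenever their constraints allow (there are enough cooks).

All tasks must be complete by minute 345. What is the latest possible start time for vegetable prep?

92

Garnish prep has no dependents, so it just needs to finish by minute 345. Starting by 345 − 70 = minute 275 achieves that.
Starch cooking has to be done before garnish prep (must start by minute 275). That means finishing by minute 275, i.e. starting by 275 − 65 = minute 210.
Sauce reduction must finish before starch cooking (must start by minute 210, minus 15-minute gap → minute 195). With a 57-minute duration, sauce reduction must start by 195 − 57 = minute 138.
Since sauce reduction (must start by minute 138) depends on it, vegetable prep must finish by minute 138. Backing off its 46-minute duration gives a latest start of minute 92.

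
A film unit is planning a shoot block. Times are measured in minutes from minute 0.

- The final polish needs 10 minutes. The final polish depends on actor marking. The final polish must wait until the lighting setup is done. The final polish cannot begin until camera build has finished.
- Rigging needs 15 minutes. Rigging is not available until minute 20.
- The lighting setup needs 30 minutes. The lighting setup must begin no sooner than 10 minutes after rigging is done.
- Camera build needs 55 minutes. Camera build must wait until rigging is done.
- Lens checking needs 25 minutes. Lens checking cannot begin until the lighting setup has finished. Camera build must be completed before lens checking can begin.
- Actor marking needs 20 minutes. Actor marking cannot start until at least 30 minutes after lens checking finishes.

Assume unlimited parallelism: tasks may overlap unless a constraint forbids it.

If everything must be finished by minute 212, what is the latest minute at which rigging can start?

57

The final polish has no dependents, so it just needs to finish by minute 212. Starting by 212 − 10 = minute 202 achieves that.
Actor marking must finish before the final polish (must start by minute 202). With a 20-minute duration, actor marking must start by 202 − 20 = minute 182.
Lens checking must finish before actor marking (must start by minute 182, minus 30-minute gap → minute 152). With a 25-minute duration, lens checking must start by 152 − 25 = minute 127.
The lighting setup feeds lens checking (must start by minute 127); the final polish (must start by minute 202). Taking the minimum, the lighting setup must finish by minute 127 and start by 127 − 30 = minute 97.
Camera build must finish in time for lens checking (must start by minute 127); the final polish (must start by minute 202). The tightest is minute 127, so camera build must start by 127 − 55 = minute 72.
Rigging feeds the lighting setup (must start by minute 97, minus 10-minute gap → minute 87); camera build (must start by minute 72). Taking the minimum, rigging must finish by minute 72 and start by 72 − 15 = minute 57.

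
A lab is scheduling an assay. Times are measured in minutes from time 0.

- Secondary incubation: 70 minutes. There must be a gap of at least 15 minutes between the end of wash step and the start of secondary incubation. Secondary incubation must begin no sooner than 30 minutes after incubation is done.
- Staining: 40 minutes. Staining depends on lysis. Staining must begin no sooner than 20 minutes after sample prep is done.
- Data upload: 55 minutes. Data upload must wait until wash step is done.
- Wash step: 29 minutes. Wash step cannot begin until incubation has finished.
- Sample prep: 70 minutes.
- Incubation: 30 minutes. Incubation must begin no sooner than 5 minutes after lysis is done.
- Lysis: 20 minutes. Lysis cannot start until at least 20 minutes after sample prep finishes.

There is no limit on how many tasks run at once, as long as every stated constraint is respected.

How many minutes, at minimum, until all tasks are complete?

259

Nothing blocks sample prep, so it runs from minute 0 to minute 70.
After sample prep (finishes minute 70, plus 20-minute gap → minute 90), lysis can start at minute 90 and finishes at minute 110.
For staining: lysis (finishes minute 110); sample prep (finishes minute 70, plus 20-minute gap → minute 90). Taking the maximum gives a start of minute 110, and it finishes at 110 + 40 = minute 150.
After lysis (finishes minute 110, plus 5-minute gap → minute 115), incubation can start at minute 115 and finishes at minute 145.
After incubation (finishes minute 145), wash step can start at minute 145 and finishes at minute 174.
After wash step (finishes minute 174), data upload can start at minute 174 and finishes at minute 229.
Secondary incubation needs all of wash step (finishes minute 174, plus 15-minute gap → minute 189); incubation (finishes minute 145, plus 30-minute gap → minute 175). That puts its earliest start at minute 189; it finishes at 189 + 70 = minute 259.
All tasks are finished once the last one completes. Finish times: Sample prep at 70, Lysis at 110, Incubation at 145, Wash step at 174, Staining at 150, Secondary incubation at 259, Data upload at 229. The latest is minute 259.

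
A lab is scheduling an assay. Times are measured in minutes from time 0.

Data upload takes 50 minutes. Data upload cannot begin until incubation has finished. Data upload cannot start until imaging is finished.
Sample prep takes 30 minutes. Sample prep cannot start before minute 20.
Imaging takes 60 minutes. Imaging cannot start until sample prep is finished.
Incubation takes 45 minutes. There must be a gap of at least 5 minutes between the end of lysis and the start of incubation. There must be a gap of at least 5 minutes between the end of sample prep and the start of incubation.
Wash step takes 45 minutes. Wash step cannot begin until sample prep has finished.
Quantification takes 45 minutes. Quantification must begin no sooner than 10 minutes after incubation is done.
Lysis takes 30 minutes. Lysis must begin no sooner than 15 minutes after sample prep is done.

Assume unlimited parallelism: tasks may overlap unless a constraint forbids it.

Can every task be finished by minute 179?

After its own release at minute 20, sample prep can start at minute 20 and finishes at minute 50.
After sample prep (finishes minute 50), imaging can start at minute 50 and finishes at minute 110.
After sample prep (finishes minute 50), wash step can start at minute 50 and finishes at minute 95.
Lysis waits on sample prep (finishes minute 50, plus 15-minute gap → minute 65), so it starts at minute 65 and finishes at 65 + 30 = minute 95.
Incubation has to wait for lysis (finishes minute 95, plus 5-minute gap → minute 100); sample prep (finishes minute 50, plus 5-minute gap → minute 55). The latest of these is minute 100, so incubation runs minute 100 to 100 + 45 = minute 145.
Data upload has to wait for incubation (finishes minute 145); imaging (finishes minute 110). The latest of these is minute 145, so data upload runs minute 145 to 145 + 50 = minute 195.
Quantification waits on incubation (finishes minute 145, plus 10-minute gap → minute 155), so it starts at minute 155 and finishes at 155 + 45 = minute 200.
The earliest everything can be done is minute 200, which is after the deadline of 179, so it is not possible.

No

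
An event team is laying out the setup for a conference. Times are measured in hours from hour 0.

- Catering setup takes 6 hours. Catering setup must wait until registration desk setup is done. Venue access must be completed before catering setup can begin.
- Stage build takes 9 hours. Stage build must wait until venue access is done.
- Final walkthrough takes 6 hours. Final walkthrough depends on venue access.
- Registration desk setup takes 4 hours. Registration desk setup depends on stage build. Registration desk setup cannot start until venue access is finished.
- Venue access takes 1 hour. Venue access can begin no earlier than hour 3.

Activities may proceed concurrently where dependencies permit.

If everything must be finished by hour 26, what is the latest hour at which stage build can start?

7

Catering setup must finish by hour 26; it takes 6 hours, so it must start by 26 − 6 = hour 20.
Since catering setup (must start by hour 20) depends on it, registration desk setup must finish by hour 20. Backing off its 4-hour duration gives a latest start of hour 16.
Stage build has to be done before registration desk setup (must start by hour 16). That means finishing by hour 16, i.e. starting by 16 − 9 = hour 7.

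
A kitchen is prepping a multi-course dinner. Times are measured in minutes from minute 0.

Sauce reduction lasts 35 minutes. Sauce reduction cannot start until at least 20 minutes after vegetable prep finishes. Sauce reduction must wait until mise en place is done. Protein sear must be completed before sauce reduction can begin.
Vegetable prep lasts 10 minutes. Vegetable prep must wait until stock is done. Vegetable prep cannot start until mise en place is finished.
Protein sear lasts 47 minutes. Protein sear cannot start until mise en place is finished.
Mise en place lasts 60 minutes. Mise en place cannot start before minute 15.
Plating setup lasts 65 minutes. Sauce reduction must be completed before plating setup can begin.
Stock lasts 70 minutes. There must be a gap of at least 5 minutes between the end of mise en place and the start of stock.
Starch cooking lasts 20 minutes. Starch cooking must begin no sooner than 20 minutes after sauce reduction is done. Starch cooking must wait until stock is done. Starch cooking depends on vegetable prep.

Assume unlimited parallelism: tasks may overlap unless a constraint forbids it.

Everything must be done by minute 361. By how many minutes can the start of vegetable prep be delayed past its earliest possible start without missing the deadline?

Mise en place waits on its own release at minute 15, so it starts at minute 15 and finishes at 15 + 60 = minute 75.
Stock cannot begin until mise en place (finishes minute 75, plus 5-minute gap → minute 80). It runs from minute 80 to 80 + 70 = minute 150.
Vegetable prep has to wait for stock (finishes minute 150); mise en place (finishes minute 75). The latest of these is minute 150, so vegetable prep runs minute 150 to 150 + 10 = minute 160.

Working backward from the deadline:
Starch cooking has no dependents, so it just needs to finish by minute 361. Starting by 361 − 20 = minute 341 achieves that.
To finish by minute 361, plating setup (duration 65) must start no later than minute 296.
Sauce reduction has several dependents: starch cooking (must start by minute 341, minus 20-minute gap → minute 321); plating setup (must start by minute 296). The earliest of those limits is minute 296, so sauce reduction must start by 296 − 35 = minute 261.
Vegetable prep must finish in time for sauce reduction (must start by minute 261, minus 20-minute gap → minute 241); starch cooking (must start by minute 341). The tightest is minute 241, so vegetable prep must start by 241 − 10 = minute 231.
So vegetable prep can start as early as minute 150 and as late as minute 231, giving 231 − 150 = 81 minutes of slack.

81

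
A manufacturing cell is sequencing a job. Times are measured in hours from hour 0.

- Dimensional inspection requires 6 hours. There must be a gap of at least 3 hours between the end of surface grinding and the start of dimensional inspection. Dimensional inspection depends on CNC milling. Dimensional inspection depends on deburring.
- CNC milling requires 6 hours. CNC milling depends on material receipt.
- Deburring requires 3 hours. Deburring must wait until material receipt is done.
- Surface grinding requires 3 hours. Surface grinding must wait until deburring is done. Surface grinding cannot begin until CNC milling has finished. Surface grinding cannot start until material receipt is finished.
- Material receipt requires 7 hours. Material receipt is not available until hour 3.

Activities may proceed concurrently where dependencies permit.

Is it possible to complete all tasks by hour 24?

No

Material receipt waits on its own release at hour 3, so it starts at hour 3 and finishes at 3 + 7 = hour 10.
CNC milling waits on material receipt (finishes hour 10), so it starts at hour 10 and finishes at 10 + 6 = hour 16.
After material receipt (finishes hour 10), deburring can start at hour 10 and finishes at hour 13.
Surface grinding has to wait for deburring (finishes hour 13); CNC milling (finishes hour 16); material receipt (finishes hour 10). The latest of these is hour 16, so surface grinding runs hour 16 to 16 + 3 = hour 19.
Dimensional inspection cannot start until surface grinding (finishes hour 19, plus 3-hour gap → hour 22); CNC milling (finishes hour 16); deburring (finishes hour 13). The controlling bound is hour 22, so dimensional inspection finishes at 22 + 6 = hour 28.
The earliest everything can be done is hour 28, which is after the deadline of 24, so it is not possible.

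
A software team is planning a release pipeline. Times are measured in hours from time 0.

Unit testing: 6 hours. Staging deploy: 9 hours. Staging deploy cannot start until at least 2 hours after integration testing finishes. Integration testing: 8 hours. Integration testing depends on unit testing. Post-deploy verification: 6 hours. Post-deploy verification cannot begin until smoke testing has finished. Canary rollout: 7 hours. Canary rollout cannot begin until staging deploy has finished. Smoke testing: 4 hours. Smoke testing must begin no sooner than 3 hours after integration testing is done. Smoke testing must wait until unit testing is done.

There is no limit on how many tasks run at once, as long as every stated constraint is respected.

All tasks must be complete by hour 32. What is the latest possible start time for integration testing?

To finish by hour 32, canary rollout (duration 7) must start no later than hour 25.
Since canary rollout (must start by hour 25) depends on it, staging deploy must finish by hour 25. Backing off its 9-hour duration gives a latest start of hour 16.
Nothing follows post-deploy verification; the deadline of hour 32 is its only limit. It must start by 32 − 6 = hour 26.
Smoke testing must finish before post-deploy verification (must start by hour 26). With a 4-hour duration, smoke testing must start by 26 − 4 = hour 22.
Integration testing has several dependents: staging deploy (must start by hour 16, minus 2-hour gap → hour 14); smoke testing (must start by hour 22, minus 3-hour gap → hour 19). The earliest of those limits is hour 14, so integration testing must start by 14 − 8 = hour 6.

6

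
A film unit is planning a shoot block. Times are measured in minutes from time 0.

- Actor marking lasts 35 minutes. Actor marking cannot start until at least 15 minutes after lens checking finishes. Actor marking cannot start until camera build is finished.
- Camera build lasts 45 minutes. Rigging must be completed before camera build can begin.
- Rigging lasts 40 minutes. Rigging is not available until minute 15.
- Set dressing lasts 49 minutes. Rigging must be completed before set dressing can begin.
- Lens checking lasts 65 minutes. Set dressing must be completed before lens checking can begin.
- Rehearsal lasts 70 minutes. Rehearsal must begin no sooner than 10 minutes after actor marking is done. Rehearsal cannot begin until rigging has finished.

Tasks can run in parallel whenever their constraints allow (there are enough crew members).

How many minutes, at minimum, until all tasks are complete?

299

Rigging waits on its own release at minute 15, so it starts at minute 15 and finishes at 15 + 40 = minute 55.
Camera build waits on rigging (finishes minute 55), so it starts at minute 55 and finishes at 55 + 45 = minute 100.
Set dressing cannot begin until rigging (finishes minute 55). It runs from minute 55 to 55 + 49 = minute 104.
After set dressing (finishes minute 104), lens checking can start at minute 104 and finishes at minute 169.
Actor marking has to wait for lens checking (finishes minute 169, plus 15-minute gap → minute 184); camera build (finishes minute 100). The latest of these is minute 184, so actor marking runs minute 184 to 184 + 35 = minute 219.
For rehearsal: actor marking (finishes minute 219, plus 10-minute gap → minute 229); rigging (finishes minute 55). Taking the maximum gives a start of minute 229, and it finishes at 229 + 70 = minute 299.
All tasks are finished once the last one completes. Finish times: Rigging at 55, Set dressing at 104, Camera build at 100, Lens checking at 169, Actor marking at 219, Rehearsal at 299. The latest is minute 299.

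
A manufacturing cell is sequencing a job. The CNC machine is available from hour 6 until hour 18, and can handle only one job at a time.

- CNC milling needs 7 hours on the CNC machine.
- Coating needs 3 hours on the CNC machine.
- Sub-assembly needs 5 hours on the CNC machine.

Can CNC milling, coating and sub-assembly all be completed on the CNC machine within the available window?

No

The CNC machine window is 18 − 6 = 12 hours.
Running back to back, the jobs need 7 + 3 + 5 = 15 hours on the CNC machine.
Since 15 > 12, they cannot all fit.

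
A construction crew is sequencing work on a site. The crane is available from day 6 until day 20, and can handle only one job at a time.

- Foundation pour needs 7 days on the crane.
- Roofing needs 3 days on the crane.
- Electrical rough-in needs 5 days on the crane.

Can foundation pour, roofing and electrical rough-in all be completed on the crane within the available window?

No

The crane window is 20 − 6 = 14 days.
Running back to back, the jobs need 7 + 3 + 5 = 15 days on the crane.
Since 15 > 14, they cannot all fit.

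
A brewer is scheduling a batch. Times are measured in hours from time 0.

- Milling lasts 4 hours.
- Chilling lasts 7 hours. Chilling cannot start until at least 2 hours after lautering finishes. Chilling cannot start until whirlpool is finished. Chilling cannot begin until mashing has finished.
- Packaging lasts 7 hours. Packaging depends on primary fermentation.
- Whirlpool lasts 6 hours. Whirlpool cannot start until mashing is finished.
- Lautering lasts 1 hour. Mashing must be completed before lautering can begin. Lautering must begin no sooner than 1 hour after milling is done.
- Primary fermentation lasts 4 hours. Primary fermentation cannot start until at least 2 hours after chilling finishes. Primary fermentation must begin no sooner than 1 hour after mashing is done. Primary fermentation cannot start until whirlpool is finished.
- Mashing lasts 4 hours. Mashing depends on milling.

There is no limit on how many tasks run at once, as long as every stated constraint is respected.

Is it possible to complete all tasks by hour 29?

No

Milling can start immediately at hour 0; it finishes at hour 4.
Mashing cannot begin until milling (finishes hour 4). It runs from hour 4 to 4 + 4 = hour 8.
Whirlpool waits on mashing (finishes hour 8), so it starts at hour 8 and finishes at 8 + 6 = hour 14.
Lautering cannot start until mashing (finishes hour 8); milling (finishes hour 4, plus 1-hour gap → hour 5). The controlling bound is hour 8, so lautering finishes at 8 + 1 = hour 9.
For chilling: lautering (finishes hour 9, plus 2-hour gap → hour 11); whirlpool (finishes hour 14); mashing (finishes hour 8). Taking the maximum gives a start of hour 14, and it finishes at 14 + 7 = hour 21.
For primary fermentation: chilling (finishes hour 21, plus 2-hour gap → hour 23); mashing (finishes hour 8, plus 1-hour gap → hour 9); whirlpool (finishes hour 14). Taking the maximum gives a start of hour 23, and it finishes at 23 + 4 = hour 27.
Packaging waits on primary fermentation (finishes hour 27), so it starts at hour 27 and finishes at 27 + 7 = hour 34.
The earliest everything can be done is hour 34, which is after the deadline of 29, so it is not possible.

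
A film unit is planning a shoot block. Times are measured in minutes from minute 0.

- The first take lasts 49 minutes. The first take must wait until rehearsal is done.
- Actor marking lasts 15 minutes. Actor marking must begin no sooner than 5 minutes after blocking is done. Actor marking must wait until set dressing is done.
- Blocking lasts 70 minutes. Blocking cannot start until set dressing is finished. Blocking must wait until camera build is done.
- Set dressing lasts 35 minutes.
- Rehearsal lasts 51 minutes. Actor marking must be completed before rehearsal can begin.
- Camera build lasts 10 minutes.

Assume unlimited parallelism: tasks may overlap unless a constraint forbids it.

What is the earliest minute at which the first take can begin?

176

Camera build has no prerequisites, so it starts at minute 0 and finishes at minute 10.
Nothing blocks set dressing, so it runs from minute 0 to minute 35.
Blocking cannot start until set dressing (finishes minute 35); camera build (finishes minute 10). The controlling bound is minute 35, so blocking finishes at 35 + 70 = minute 105.
Actor marking has to wait for blocking (finishes minute 105, plus 5-minute gap → minute 110); set dressing (finishes minute 35). The latest of these is minute 110, so actor marking runs minute 110 to 110 + 15 = minute 125.
Rehearsal waits on actor marking (finishes minute 125), so it starts at minute 125 and finishes at 125 + 51 = minute 176.
The first take waits on rehearsal (finishes minute 176), so the earliest it can start is minute 176.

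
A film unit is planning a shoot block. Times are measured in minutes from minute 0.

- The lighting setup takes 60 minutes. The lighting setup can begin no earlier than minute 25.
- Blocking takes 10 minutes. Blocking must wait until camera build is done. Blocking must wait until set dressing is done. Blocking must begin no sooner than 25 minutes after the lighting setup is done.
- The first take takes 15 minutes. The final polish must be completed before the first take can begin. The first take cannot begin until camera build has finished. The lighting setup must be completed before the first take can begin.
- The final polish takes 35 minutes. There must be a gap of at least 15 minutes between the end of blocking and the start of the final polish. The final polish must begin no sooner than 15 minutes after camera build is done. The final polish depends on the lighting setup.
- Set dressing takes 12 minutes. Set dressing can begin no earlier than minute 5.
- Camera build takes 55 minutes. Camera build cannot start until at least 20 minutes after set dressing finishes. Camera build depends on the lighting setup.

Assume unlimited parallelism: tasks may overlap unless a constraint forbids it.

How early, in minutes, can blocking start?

After its own release at minute 25, the lighting setup can start at minute 25 and finishes at minute 85.
After its own release at minute 5, set dressing can start at minute 5 and finishes at minute 17.
Camera build needs all of set dressing (finishes minute 17, plus 20-minute gap → minute 37); the lighting setup (finishes minute 85). That puts its earliest start at minute 85; it finishes at 85 + 55 = minute 140.
Blocking waits on camera build (finishes minute 140); set dressing (finishes minute 17); the lighting setup (finishes minute 85, plus 25-minute gap → minute 110). The latest of these is minute 140, which is the earliest blocking can start.

140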